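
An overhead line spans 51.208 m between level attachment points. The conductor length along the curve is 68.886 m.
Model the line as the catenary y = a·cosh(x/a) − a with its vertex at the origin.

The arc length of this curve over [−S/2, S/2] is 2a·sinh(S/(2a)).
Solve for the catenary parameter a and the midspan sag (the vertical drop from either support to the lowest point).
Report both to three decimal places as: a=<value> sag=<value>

seed: a₀ = √(S³/(24(L−S))) = √(51.208³/(24·17.678)) = 17.790352
iter 1: u=1.439207  f(a)=+1.924e+00  f'(a)=-2.431e+00  a ← 17.790352 − (+1.924e+00/-2.431e+00) = 18.581813
iter 2: u=1.377906  f(a)=+1.358e-01  f'(a)=-2.098e+00  a ← 18.581813 − (+1.358e-01/-2.098e+00) = 18.646539
iter 3: u=1.373123  f(a)=+7.908e-04  f'(a)=-2.074e+00  a ← 18.646539 − (+7.908e-04/-2.074e+00) = 18.646920
iter 4: u=1.373095  f(a)=+2.715e-08  f'(a)=-2.074e+00  a ← 18.646920 − (+2.715e-08/-2.074e+00) = 18.646920
iter 5: u=1.373095  f(a)=+0.000e+00  f'(a)=-2.074e+00  a ← 18.646920 − (+0.000e+00/-2.074e+00) = 18.646920
converged: |Δa| < 1e-12 after 5 iterations
sag = a·(cosh(S/(2a)) − 1) = 18.646920·(cosh(1.373095) − 1) = 20.519748
T_max/T_min = cosh(S/(2a)) = 2.100436

a=18.647 sag=20.520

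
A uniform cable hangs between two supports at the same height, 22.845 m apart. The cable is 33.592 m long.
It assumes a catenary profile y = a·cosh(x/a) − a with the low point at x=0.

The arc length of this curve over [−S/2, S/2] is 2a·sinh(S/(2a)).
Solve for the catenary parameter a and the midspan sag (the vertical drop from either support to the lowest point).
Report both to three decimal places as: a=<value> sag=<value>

a=7.235 sag=11.053

seed: a₀ = √(S³/(24(L−S))) = √(22.845³/(24·10.747)) = 6.798882
iter 1: u=1.680056  f(a)=+1.623e+00  f'(a)=-4.149e+00  a ← 6.798882 − (+1.623e+00/-4.149e+00) = 7.190043
iter 2: u=1.588655  f(a)=+1.506e-01  f'(a)=-3.411e+00  a ← 7.190043 − (+1.506e-01/-3.411e+00) = 7.234184
iter 3: u=1.578962  f(a)=+1.589e-03  f'(a)=-3.340e+00  a ← 7.234184 − (+1.589e-03/-3.340e+00) = 7.234660
iter 4: u=1.578858  f(a)=+1.812e-07  f'(a)=-3.339e+00  a ← 7.234660 − (+1.812e-07/-3.339e+00) = 7.234660
iter 5: u=1.578858  f(a)=+0.000e+00  f'(a)=-3.339e+00  a ← 7.234660 − (+0.000e+00/-3.339e+00) = 7.234660
converged: |Δa| < 1e-12 after 5 iterations
sag = a·(cosh(S/(2a)) − 1) = 7.234660·(cosh(1.578858) − 1) = 11.053203
T_max/T_min = cosh(S/(2a)) = 2.527812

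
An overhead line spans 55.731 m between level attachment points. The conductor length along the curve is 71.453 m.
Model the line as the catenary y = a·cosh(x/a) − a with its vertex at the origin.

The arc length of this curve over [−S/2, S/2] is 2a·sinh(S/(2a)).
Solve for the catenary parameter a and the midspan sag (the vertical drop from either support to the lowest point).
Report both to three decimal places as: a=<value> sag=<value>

seed: a₀ = √(S³/(24(L−S))) = √(55.731³/(24·15.722)) = 21.418336
iter 1: u=1.301011  f(a)=+1.385e+00  f'(a)=-1.732e+00  a ← 21.418336 − (+1.385e+00/-1.732e+00) = 22.218229
iter 2: u=1.254173  f(a)=+8.140e-02  f'(a)=-1.534e+00  a ← 22.218229 − (+8.140e-02/-1.534e+00) = 22.271290
iter 3: u=1.251185  f(a)=+3.197e-04  f'(a)=-1.522e+00  a ← 22.271290 − (+3.197e-04/-1.522e+00) = 22.271501
iter 4: u=1.251173  f(a)=+4.976e-09  f'(a)=-1.522e+00  a ← 22.271501 − (+4.976e-09/-1.522e+00) = 22.271501
iter 5: u=1.251173  f(a)=+0.000e+00  f'(a)=-1.522e+00  a ← 22.271501 − (+0.000e+00/-1.522e+00) = 22.271501
converged: |Δa| < 1e-12 after 5 iterations
sag = a·(cosh(S/(2a)) − 1) = 22.271501·(cosh(1.251173) − 1) = 19.828411
T_max/T_min = cosh(S/(2a)) = 1.890304

a=22.272 sag=19.828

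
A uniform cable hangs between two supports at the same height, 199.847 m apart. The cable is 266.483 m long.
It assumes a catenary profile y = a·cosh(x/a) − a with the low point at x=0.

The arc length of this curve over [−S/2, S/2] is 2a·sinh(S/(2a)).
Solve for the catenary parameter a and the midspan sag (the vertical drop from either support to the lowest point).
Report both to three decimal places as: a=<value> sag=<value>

a=73.939 sag=78.443

seed: a₀ = √(S³/(24(L−S))) = √(199.847³/(24·66.636)) = 70.645804
iter 1: u=1.414429  f(a)=+6.992e+00  f'(a)=-2.292e+00  a ← 70.645804 − (+6.992e+00/-2.292e+00) = 73.696628
iter 2: u=1.355876  f(a)=+4.784e-01  f'(a)=-1.988e+00  a ← 73.696628 − (+4.784e-01/-1.988e+00) = 73.937291
iter 3: u=1.351463  f(a)=+2.604e-03  f'(a)=-1.966e+00  a ← 73.937291 − (+2.604e-03/-1.966e+00) = 73.938615
iter 4: u=1.351439  f(a)=+7.806e-08  f'(a)=-1.966e+00  a ← 73.938615 − (+7.806e-08/-1.966e+00) = 73.938615
iter 5: u=1.351439  f(a)=+5.684e-14  f'(a)=-1.966e+00  a ← 73.938615 − (+5.684e-14/-1.966e+00) = 73.938615
converged: |Δa| < 1e-12 after 5 iterations
sag = a·(cosh(S/(2a)) − 1) = 73.938615·(cosh(1.351439) − 1) = 78.443195
T_max/T_min = cosh(S/(2a)) = 2.060923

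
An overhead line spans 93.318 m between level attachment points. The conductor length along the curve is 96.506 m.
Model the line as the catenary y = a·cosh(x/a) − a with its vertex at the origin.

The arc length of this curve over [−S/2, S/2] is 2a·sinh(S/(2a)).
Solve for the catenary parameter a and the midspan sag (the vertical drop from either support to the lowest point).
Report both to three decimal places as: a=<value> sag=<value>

a=103.582 sag=10.688

seed: a₀ = √(S³/(24(L−S))) = √(93.318³/(24·3.188)) = 103.058391
iter 1: u=0.452743  f(a)=+3.283e-02  f'(a)=-6.315e-02  a ← 103.058391 − (+3.283e-02/-6.315e-02) = 103.578353
iter 2: u=0.450471  f(a)=+2.501e-04  f'(a)=-6.219e-02  a ← 103.578353 − (+2.501e-04/-6.219e-02) = 103.582375
iter 3: u=0.450453  f(a)=+1.477e-08  f'(a)=-6.218e-02  a ← 103.582375 − (+1.477e-08/-6.218e-02) = 103.582376
iter 4: u=0.450453  f(a)=+0.000e+00  f'(a)=-6.218e-02  a ← 103.582376 − (+0.000e+00/-6.218e-02) = 103.582376
converged: |Δa| < 1e-12 after 4 iterations
sag = a·(cosh(S/(2a)) − 1) = 103.582376·(cosh(0.450453) − 1) = 10.687745
T_max/T_min = cosh(S/(2a)) = 1.103181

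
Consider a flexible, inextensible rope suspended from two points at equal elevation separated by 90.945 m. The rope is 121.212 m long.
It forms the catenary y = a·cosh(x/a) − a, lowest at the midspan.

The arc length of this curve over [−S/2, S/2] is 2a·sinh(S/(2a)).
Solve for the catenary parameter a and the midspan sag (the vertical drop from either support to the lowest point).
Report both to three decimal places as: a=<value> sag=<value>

seed: a₀ = √(S³/(24(L−S))) = √(90.945³/(24·30.267)) = 32.179399
iter 1: u=1.413094  f(a)=+3.170e+00  f'(a)=-2.285e+00  a ← 32.179399 − (+3.170e+00/-2.285e+00) = 33.566807
iter 2: u=1.354686  f(a)=+2.165e-01  f'(a)=-1.982e+00  a ← 33.566807 − (+2.165e-01/-1.982e+00) = 33.676037
iter 3: u=1.350292  f(a)=+1.174e-03  f'(a)=-1.961e+00  a ← 33.676037 − (+1.174e-03/-1.961e+00) = 33.676636
iter 4: u=1.350268  f(a)=+3.494e-08  f'(a)=-1.961e+00  a ← 33.676636 − (+3.494e-08/-1.961e+00) = 33.676636
iter 5: u=1.350268  f(a)=+1.421e-14  f'(a)=-1.961e+00  a ← 33.676636 − (+1.421e-14/-1.961e+00) = 33.676636
converged: |Δa| < 1e-12 after 5 iterations
sag = a·(cosh(S/(2a)) − 1) = 33.676636·(cosh(1.350268) − 1) = 35.657360
T_max/T_min = cosh(S/(2a)) = 2.058816

a=33.677 sag=35.657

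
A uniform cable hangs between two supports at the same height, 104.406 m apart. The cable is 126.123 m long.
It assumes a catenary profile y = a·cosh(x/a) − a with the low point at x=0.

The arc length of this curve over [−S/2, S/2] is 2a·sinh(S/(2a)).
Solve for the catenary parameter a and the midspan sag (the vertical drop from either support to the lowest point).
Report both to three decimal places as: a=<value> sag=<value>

seed: a₀ = √(S³/(24(L−S))) = √(104.406³/(24·21.717)) = 46.728587
iter 1: u=1.117153  f(a)=+1.396e+00  f'(a)=-1.051e+00  a ← 46.728587 − (+1.396e+00/-1.051e+00) = 48.057253
iter 2: u=1.086267  f(a)=+6.176e-02  f'(a)=-9.597e-01  a ← 48.057253 − (+6.176e-02/-9.597e-01) = 48.121609
iter 3: u=1.084814  f(a)=+1.332e-04  f'(a)=-9.555e-01  a ← 48.121609 − (+1.332e-04/-9.555e-01) = 48.121748
iter 4: u=1.084811  f(a)=+6.232e-10  f'(a)=-9.555e-01  a ← 48.121748 − (+6.232e-10/-9.555e-01) = 48.121748
iter 5: u=1.084811  f(a)=+1.421e-14  f'(a)=-9.555e-01  a ← 48.121748 − (+1.421e-14/-9.555e-01) = 48.121748
converged: |Δa| < 1e-12 after 5 iterations
sag = a·(cosh(S/(2a)) − 1) = 48.121748·(cosh(1.084811) − 1) = 31.203251
T_max/T_min = cosh(S/(2a)) = 1.648423

a=48.122 sag=31.203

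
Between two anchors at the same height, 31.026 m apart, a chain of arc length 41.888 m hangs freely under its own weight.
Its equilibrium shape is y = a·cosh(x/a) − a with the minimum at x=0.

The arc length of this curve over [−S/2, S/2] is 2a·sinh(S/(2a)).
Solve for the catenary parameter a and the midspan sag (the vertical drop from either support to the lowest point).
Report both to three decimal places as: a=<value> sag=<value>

a=11.226 sag=12.537

seed: a₀ = √(S³/(24(L−S))) = √(31.026³/(24·10.862)) = 10.703558
iter 1: u=1.449331  f(a)=+1.200e+00  f'(a)=-2.489e+00  a ← 10.703558 − (+1.200e+00/-2.489e+00) = 11.185468
iter 2: u=1.386889  f(a)=+8.577e-02  f'(a)=-2.145e+00  a ← 11.185468 − (+8.577e-02/-2.145e+00) = 11.225457
iter 3: u=1.381948  f(a)=+5.132e-04  f'(a)=-2.119e+00  a ← 11.225457 − (+5.132e-04/-2.119e+00) = 11.225699
iter 4: u=1.381918  f(a)=+1.861e-08  f'(a)=-2.119e+00  a ← 11.225699 − (+1.861e-08/-2.119e+00) = 11.225699
iter 5: u=1.381918  f(a)=+0.000e+00  f'(a)=-2.119e+00  a ← 11.225699 − (+0.000e+00/-2.119e+00) = 11.225699
converged: |Δa| < 1e-12 after 5 iterations
sag = a·(cosh(S/(2a)) − 1) = 11.225699·(cosh(1.381918) − 1) = 12.537033
T_max/T_min = cosh(S/(2a)) = 2.116815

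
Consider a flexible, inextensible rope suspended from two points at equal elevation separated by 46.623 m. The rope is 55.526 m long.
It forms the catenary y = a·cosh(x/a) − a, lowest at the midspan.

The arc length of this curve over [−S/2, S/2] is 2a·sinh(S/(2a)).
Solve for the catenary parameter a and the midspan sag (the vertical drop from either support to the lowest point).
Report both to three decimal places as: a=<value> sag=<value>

seed: a₀ = √(S³/(24(L−S))) = √(46.623³/(24·8.903)) = 21.778427
iter 1: u=1.070394  f(a)=+5.242e-01  f'(a)=-9.152e-01  a ← 21.778427 − (+5.242e-01/-9.152e-01) = 22.351167
iter 2: u=1.042966  f(a)=+2.139e-02  f'(a)=-8.419e-01  a ← 22.351167 − (+2.139e-02/-8.419e-01) = 22.376573
iter 3: u=1.041782  f(a)=+3.897e-05  f'(a)=-8.388e-01  a ← 22.376573 − (+3.897e-05/-8.388e-01) = 22.376619
iter 4: u=1.041779  f(a)=+1.299e-10  f'(a)=-8.388e-01  a ← 22.376619 − (+1.299e-10/-8.388e-01) = 22.376619
iter 5: u=1.041779  f(a)=+0.000e+00  f'(a)=-8.388e-01  a ← 22.376619 − (+0.000e+00/-8.388e-01) = 22.376619
converged: |Δa| < 1e-12 after 5 iterations
sag = a·(cosh(S/(2a)) − 1) = 22.376619·(cosh(1.041779) − 1) = 13.281441
T_max/T_min = cosh(S/(2a)) = 1.593541

a=22.377 sag=13.281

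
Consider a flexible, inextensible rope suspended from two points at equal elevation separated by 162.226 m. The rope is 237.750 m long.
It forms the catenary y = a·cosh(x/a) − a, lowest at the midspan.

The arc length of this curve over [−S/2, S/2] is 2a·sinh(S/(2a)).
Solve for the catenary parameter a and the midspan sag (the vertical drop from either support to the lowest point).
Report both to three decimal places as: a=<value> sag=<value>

seed: a₀ = √(S³/(24(L−S))) = √(162.226³/(24·75.524)) = 48.532490
iter 1: u=1.671313  f(a)=+1.128e+01  f'(a)=-4.073e+00  a ← 48.532490 − (+1.128e+01/-4.073e+00) = 51.301306
iter 2: u=1.581110  f(a)=+1.037e+00  f'(a)=-3.355e+00  a ← 51.301306 − (+1.037e+00/-3.355e+00) = 51.610380
iter 3: u=1.571641  f(a)=+1.073e-02  f'(a)=-3.286e+00  a ← 51.610380 − (+1.073e-02/-3.286e+00) = 51.613645
iter 4: u=1.571542  f(a)=+1.175e-06  f'(a)=-3.286e+00  a ← 51.613645 − (+1.175e-06/-3.286e+00) = 51.613645
iter 5: u=1.571542  f(a)=+5.684e-14  f'(a)=-3.286e+00  a ← 51.613645 − (+5.684e-14/-3.286e+00) = 51.613645
converged: |Δa| < 1e-12 after 5 iterations
sag = a·(cosh(S/(2a)) − 1) = 51.613645·(cosh(1.571542) − 1) = 77.982782
T_max/T_min = cosh(S/(2a)) = 2.510895

a=51.614 sag=77.983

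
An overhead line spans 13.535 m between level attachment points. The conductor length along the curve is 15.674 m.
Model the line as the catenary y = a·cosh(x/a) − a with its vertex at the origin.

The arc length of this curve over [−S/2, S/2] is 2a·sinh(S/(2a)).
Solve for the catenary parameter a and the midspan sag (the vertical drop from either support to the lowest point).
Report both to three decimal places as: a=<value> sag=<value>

seed: a₀ = √(S³/(24(L−S))) = √(13.535³/(24·2.139)) = 6.949865
iter 1: u=0.973760  f(a)=+1.037e-01  f'(a)=-6.759e-01  a ← 6.949865 − (+1.037e-01/-6.759e-01) = 7.103329
iter 2: u=0.952722  f(a)=+3.535e-03  f'(a)=-6.306e-01  a ← 7.103329 − (+3.535e-03/-6.306e-01) = 7.108935
iter 3: u=0.951971  f(a)=+4.428e-06  f'(a)=-6.290e-01  a ← 7.108935 − (+4.428e-06/-6.290e-01) = 7.108943
iter 4: u=0.951970  f(a)=+6.963e-12  f'(a)=-6.290e-01  a ← 7.108943 − (+6.963e-12/-6.290e-01) = 7.108943
iter 5: u=0.951970  f(a)=-1.776e-15  f'(a)=-6.290e-01  a ← 7.108943 − (-1.776e-15/-6.290e-01) = 7.108943
converged: |Δa| < 1e-12 after 5 iterations
sag = a·(cosh(S/(2a)) − 1) = 7.108943·(cosh(0.951970) − 1) = 3.471966
T_max/T_min = cosh(S/(2a)) = 1.488394

a=7.109 sag=3.472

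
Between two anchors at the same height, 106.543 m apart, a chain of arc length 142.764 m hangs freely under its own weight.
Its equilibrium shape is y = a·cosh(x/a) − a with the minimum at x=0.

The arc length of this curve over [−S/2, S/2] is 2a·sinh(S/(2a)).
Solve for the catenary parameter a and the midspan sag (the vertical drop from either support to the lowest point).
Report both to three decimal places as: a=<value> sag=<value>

a=39.070 sag=42.305

seed: a₀ = √(S³/(24(L−S))) = √(106.543³/(24·36.221)) = 37.299374
iter 1: u=1.428214  f(a)=+3.879e+00  f'(a)=-2.368e+00  a ← 37.299374 − (+3.879e+00/-2.368e+00) = 38.937146
iter 2: u=1.368141  f(a)=+2.701e-01  f'(a)=-2.049e+00  a ← 38.937146 − (+2.701e-01/-2.049e+00) = 39.068968
iter 3: u=1.363525  f(a)=+1.526e-03  f'(a)=-2.026e+00  a ← 39.068968 − (+1.526e-03/-2.026e+00) = 39.069722
iter 4: u=1.363498  f(a)=+4.936e-08  f'(a)=-2.026e+00  a ← 39.069722 − (+4.936e-08/-2.026e+00) = 39.069722
iter 5: u=1.363498  f(a)=+0.000e+00  f'(a)=-2.026e+00  a ← 39.069722 − (+0.000e+00/-2.026e+00) = 39.069722
converged: |Δa| < 1e-12 after 5 iterations
sag = a·(cosh(S/(2a)) − 1) = 39.069722·(cosh(1.363498) − 1) = 42.304925
T_max/T_min = cosh(S/(2a)) = 2.082806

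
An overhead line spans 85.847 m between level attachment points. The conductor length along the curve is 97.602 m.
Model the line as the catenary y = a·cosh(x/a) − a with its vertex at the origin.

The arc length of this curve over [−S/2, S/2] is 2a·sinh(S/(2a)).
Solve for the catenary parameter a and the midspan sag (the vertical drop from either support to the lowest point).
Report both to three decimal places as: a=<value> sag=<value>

a=48.299 sag=20.362

seed: a₀ = √(S³/(24(L−S))) = √(85.847³/(24·11.755)) = 47.355535
iter 1: u=0.906409  f(a)=+4.924e-01  f'(a)=-5.385e-01  a ← 47.355535 − (+4.924e-01/-5.385e-01) = 48.270063
iter 2: u=0.889236  f(a)=+1.463e-02  f'(a)=-5.069e-01  a ← 48.270063 − (+1.463e-02/-5.069e-01) = 48.298918
iter 3: u=0.888705  f(a)=+1.378e-05  f'(a)=-5.059e-01  a ← 48.298918 − (+1.378e-05/-5.059e-01) = 48.298945
iter 4: u=0.888705  f(a)=+1.228e-11  f'(a)=-5.059e-01  a ← 48.298945 − (+1.228e-11/-5.059e-01) = 48.298945
converged: |Δa| < 1e-12 after 4 iterations
sag = a·(cosh(S/(2a)) − 1) = 48.298945·(cosh(0.888705) − 1) = 20.362002
T_max/T_min = cosh(S/(2a)) = 1.421583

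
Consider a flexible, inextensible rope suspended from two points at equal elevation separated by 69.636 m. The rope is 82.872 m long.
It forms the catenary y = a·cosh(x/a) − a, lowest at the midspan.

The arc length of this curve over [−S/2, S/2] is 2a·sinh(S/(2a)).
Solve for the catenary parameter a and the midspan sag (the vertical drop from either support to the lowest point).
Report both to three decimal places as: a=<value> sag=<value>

seed: a₀ = √(S³/(24(L−S))) = √(69.636³/(24·13.236)) = 32.603688
iter 1: u=1.067916  f(a)=+7.756e-01  f'(a)=-9.084e-01  a ← 32.603688 − (+7.756e-01/-9.084e-01) = 33.457479
iter 2: u=1.040664  f(a)=+3.151e-02  f'(a)=-8.359e-01  a ← 33.457479 − (+3.151e-02/-8.359e-01) = 33.495173
iter 3: u=1.039493  f(a)=+5.689e-05  f'(a)=-8.329e-01  a ← 33.495173 − (+5.689e-05/-8.329e-01) = 33.495241
iter 4: u=1.039491  f(a)=+1.862e-10  f'(a)=-8.329e-01  a ← 33.495241 − (+1.862e-10/-8.329e-01) = 33.495241
iter 5: u=1.039491  f(a)=+0.000e+00  f'(a)=-8.329e-01  a ← 33.495241 − (+0.000e+00/-8.329e-01) = 33.495241
converged: |Δa| < 1e-12 after 5 iterations
sag = a·(cosh(S/(2a)) − 1) = 33.495241·(cosh(1.039491) − 1) = 19.785837
T_max/T_min = cosh(S/(2a)) = 1.590706

a=33.495 sag=19.786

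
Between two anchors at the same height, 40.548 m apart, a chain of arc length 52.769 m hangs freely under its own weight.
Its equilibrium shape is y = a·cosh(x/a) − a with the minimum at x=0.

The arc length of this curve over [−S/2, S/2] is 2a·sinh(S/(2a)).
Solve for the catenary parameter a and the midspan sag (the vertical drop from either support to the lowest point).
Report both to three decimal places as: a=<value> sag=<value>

a=15.715 sag=14.995

seed: a₀ = √(S³/(24(L−S))) = √(40.548³/(24·12.221)) = 15.076314
iter 1: u=1.344758  f(a)=+1.154e+00  f'(a)=-1.934e+00  a ← 15.076314 − (+1.154e+00/-1.934e+00) = 15.672908
iter 2: u=1.293570  f(a)=+7.202e-02  f'(a)=-1.699e+00  a ← 15.672908 − (+7.202e-02/-1.699e+00) = 15.715289
iter 3: u=1.290081  f(a)=+3.220e-04  f'(a)=-1.684e+00  a ← 15.715289 − (+3.220e-04/-1.684e+00) = 15.715480
iter 4: u=1.290066  f(a)=+6.497e-09  f'(a)=-1.684e+00  a ← 15.715480 − (+6.497e-09/-1.684e+00) = 15.715480
iter 5: u=1.290066  f(a)=+7.105e-15  f'(a)=-1.684e+00  a ← 15.715480 − (+7.105e-15/-1.684e+00) = 15.715480
converged: |Δa| < 1e-12 after 5 iterations
sag = a·(cosh(S/(2a)) − 1) = 15.715480·(cosh(1.290066) − 1) = 14.994749
T_max/T_min = cosh(S/(2a)) = 1.954139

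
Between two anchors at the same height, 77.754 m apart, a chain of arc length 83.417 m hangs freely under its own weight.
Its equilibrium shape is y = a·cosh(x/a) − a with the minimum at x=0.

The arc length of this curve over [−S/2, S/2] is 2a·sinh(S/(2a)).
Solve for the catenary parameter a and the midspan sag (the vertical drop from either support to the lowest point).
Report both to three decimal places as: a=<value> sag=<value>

seed: a₀ = √(S³/(24(L−S))) = √(77.754³/(24·5.663)) = 58.810546
iter 1: u=0.661055  f(a)=+1.250e-01  f'(a)=-2.011e-01  a ← 58.810546 − (+1.250e-01/-2.011e-01) = 59.432175
iter 2: u=0.654141  f(a)=+2.010e-03  f'(a)=-1.947e-01  a ← 59.432175 − (+2.010e-03/-1.947e-01) = 59.442498
iter 3: u=0.654027  f(a)=+5.383e-07  f'(a)=-1.946e-01  a ← 59.442498 − (+5.383e-07/-1.946e-01) = 59.442501
iter 4: u=0.654027  f(a)=+4.263e-14  f'(a)=-1.946e-01  a ← 59.442501 − (+4.263e-14/-1.946e-01) = 59.442501
converged: |Δa| < 1e-12 after 4 iterations
sag = a·(cosh(S/(2a)) − 1) = 59.442501·(cosh(0.654027) − 1) = 13.172993
T_max/T_min = cosh(S/(2a)) = 1.221609

a=59.443 sag=13.173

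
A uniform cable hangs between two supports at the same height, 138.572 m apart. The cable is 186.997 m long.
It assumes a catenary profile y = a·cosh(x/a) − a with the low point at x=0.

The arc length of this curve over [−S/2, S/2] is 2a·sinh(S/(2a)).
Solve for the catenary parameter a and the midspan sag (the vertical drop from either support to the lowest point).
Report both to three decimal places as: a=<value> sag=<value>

a=50.179 sag=55.934

seed: a₀ = √(S³/(24(L−S))) = √(138.572³/(24·48.425)) = 47.848992
iter 1: u=1.448014  f(a)=+5.338e+00  f'(a)=-2.482e+00  a ← 47.848992 − (+5.338e+00/-2.482e+00) = 49.999977
iter 2: u=1.385721  f(a)=+3.810e-01  f'(a)=-2.139e+00  a ← 49.999977 − (+3.810e-01/-2.139e+00) = 50.178130
iter 3: u=1.380801  f(a)=+2.272e-03  f'(a)=-2.113e+00  a ← 50.178130 − (+2.272e-03/-2.113e+00) = 50.179205
iter 4: u=1.380771  f(a)=+8.180e-08  f'(a)=-2.113e+00  a ← 50.179205 − (+8.180e-08/-2.113e+00) = 50.179205
iter 5: u=1.380771  f(a)=+0.000e+00  f'(a)=-2.113e+00  a ← 50.179205 − (+0.000e+00/-2.113e+00) = 50.179205
converged: |Δa| < 1e-12 after 5 iterations
sag = a·(cosh(S/(2a)) − 1) = 50.179205·(cosh(1.380771) − 1) = 55.933575
T_max/T_min = cosh(S/(2a)) = 2.114676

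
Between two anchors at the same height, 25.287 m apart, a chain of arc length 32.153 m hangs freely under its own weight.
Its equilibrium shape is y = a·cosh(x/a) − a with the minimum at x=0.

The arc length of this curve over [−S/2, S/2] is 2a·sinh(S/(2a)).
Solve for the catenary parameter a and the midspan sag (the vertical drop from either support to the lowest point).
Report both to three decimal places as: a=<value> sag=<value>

seed: a₀ = √(S³/(24(L−S))) = √(25.287³/(24·6.866)) = 9.905775
iter 1: u=1.276377  f(a)=+5.815e-01  f'(a)=-1.626e+00  a ← 9.905775 − (+5.815e-01/-1.626e+00) = 10.263463
iter 2: u=1.231894  f(a)=+3.298e-02  f'(a)=-1.446e+00  a ← 10.263463 − (+3.298e-02/-1.446e+00) = 10.286270
iter 3: u=1.229163  f(a)=+1.202e-04  f'(a)=-1.435e+00  a ← 10.286270 − (+1.202e-04/-1.435e+00) = 10.286354
iter 4: u=1.229153  f(a)=+1.610e-09  f'(a)=-1.435e+00  a ← 10.286354 − (+1.610e-09/-1.435e+00) = 10.286354
iter 5: u=1.229153  f(a)=+0.000e+00  f'(a)=-1.435e+00  a ← 10.286354 − (+0.000e+00/-1.435e+00) = 10.286354
converged: |Δa| < 1e-12 after 5 iterations
sag = a·(cosh(S/(2a)) − 1) = 10.286354·(cosh(1.229153) − 1) = 8.799319
T_max/T_min = cosh(S/(2a)) = 1.855436

a=10.286 sag=8.799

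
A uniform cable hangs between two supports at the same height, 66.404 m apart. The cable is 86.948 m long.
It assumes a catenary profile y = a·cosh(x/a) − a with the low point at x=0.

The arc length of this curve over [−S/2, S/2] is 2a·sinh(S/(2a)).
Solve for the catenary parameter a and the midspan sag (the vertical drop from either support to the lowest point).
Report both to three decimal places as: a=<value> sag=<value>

a=25.428 sag=24.936

seed: a₀ = √(S³/(24(L−S))) = √(66.404³/(24·20.544)) = 24.369310
iter 1: u=1.362451  f(a)=+1.993e+00  f'(a)=-2.021e+00  a ← 24.369310 − (+1.993e+00/-2.021e+00) = 25.355817
iter 2: u=1.309443  f(a)=+1.274e-01  f'(a)=-1.770e+00  a ← 25.355817 − (+1.274e-01/-1.770e+00) = 25.427822
iter 3: u=1.305735  f(a)=+5.994e-04  f'(a)=-1.753e+00  a ← 25.427822 − (+5.994e-04/-1.753e+00) = 25.428163
iter 4: u=1.305718  f(a)=+1.340e-08  f'(a)=-1.753e+00  a ← 25.428163 − (+1.340e-08/-1.753e+00) = 25.428163
iter 5: u=1.305718  f(a)=-1.421e-14  f'(a)=-1.753e+00  a ← 25.428163 − (-1.421e-14/-1.753e+00) = 25.428163
converged: |Δa| < 1e-12 after 5 iterations
sag = a·(cosh(S/(2a)) − 1) = 25.428163·(cosh(1.305718) − 1) = 24.936310
T_max/T_min = cosh(S/(2a)) = 1.980657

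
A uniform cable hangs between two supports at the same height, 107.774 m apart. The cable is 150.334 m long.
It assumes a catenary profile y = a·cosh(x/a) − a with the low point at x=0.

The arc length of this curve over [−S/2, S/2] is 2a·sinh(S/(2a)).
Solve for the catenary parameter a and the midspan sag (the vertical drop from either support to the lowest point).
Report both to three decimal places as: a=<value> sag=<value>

seed: a₀ = √(S³/(24(L−S))) = √(107.774³/(24·42.560)) = 35.007780
iter 1: u=1.539286  f(a)=+5.336e+00  f'(a)=-3.059e+00  a ← 35.007780 − (+5.336e+00/-3.059e+00) = 36.752448
iter 2: u=1.466215  f(a)=+4.248e-01  f'(a)=-2.589e+00  a ← 36.752448 − (+4.248e-01/-2.589e+00) = 36.916529
iter 3: u=1.459698  f(a)=+3.208e-03  f'(a)=-2.550e+00  a ← 36.916529 − (+3.208e-03/-2.550e+00) = 36.917787
iter 4: u=1.459649  f(a)=+1.859e-07  f'(a)=-2.550e+00  a ← 36.917787 − (+1.859e-07/-2.550e+00) = 36.917787
iter 5: u=1.459649  f(a)=-5.684e-14  f'(a)=-2.550e+00  a ← 36.917787 − (-5.684e-14/-2.550e+00) = 36.917787
converged: |Δa| < 1e-12 after 5 iterations
sag = a·(cosh(S/(2a)) − 1) = 36.917787·(cosh(1.459649) − 1) = 46.825875
T_max/T_min = cosh(S/(2a)) = 2.268382

a=36.918 sag=46.826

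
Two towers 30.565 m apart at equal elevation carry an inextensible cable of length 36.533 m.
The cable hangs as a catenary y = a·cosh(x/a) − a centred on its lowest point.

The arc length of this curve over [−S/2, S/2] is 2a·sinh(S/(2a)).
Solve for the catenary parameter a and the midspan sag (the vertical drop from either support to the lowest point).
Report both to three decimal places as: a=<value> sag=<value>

a=14.516 sag=8.816

seed: a₀ = √(S³/(24(L−S))) = √(30.565³/(24·5.968)) = 14.119411
iter 1: u=1.082375  f(a)=+3.595e-01  f'(a)=-9.486e-01  a ← 14.119411 − (+3.595e-01/-9.486e-01) = 14.498375
iter 2: u=1.054084  f(a)=+1.498e-02  f'(a)=-8.711e-01  a ← 14.498375 − (+1.498e-02/-8.711e-01) = 14.515575
iter 3: u=1.052835  f(a)=+2.853e-05  f'(a)=-8.677e-01  a ← 14.515575 − (+2.853e-05/-8.677e-01) = 14.515607
iter 4: u=1.052832  f(a)=+1.039e-10  f'(a)=-8.677e-01  a ← 14.515607 − (+1.039e-10/-8.677e-01) = 14.515607
iter 5: u=1.052832  f(a)=+7.105e-15  f'(a)=-8.677e-01  a ← 14.515607 − (+7.105e-15/-8.677e-01) = 14.515607
converged: |Δa| < 1e-12 after 5 iterations
sag = a·(cosh(S/(2a)) − 1) = 14.515607·(cosh(1.052832) − 1) = 8.816085
T_max/T_min = cosh(S/(2a)) = 1.607352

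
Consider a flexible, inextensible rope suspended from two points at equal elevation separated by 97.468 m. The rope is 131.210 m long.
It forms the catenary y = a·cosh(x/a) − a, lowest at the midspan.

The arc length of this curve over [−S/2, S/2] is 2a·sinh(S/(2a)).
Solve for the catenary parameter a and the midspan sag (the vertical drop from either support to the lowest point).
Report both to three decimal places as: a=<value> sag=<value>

a=35.447 sag=39.122

seed: a₀ = √(S³/(24(L−S))) = √(97.468³/(24·33.742)) = 33.814428
iter 1: u=1.441219  f(a)=+3.683e+00  f'(a)=-2.442e+00  a ← 33.814428 − (+3.683e+00/-2.442e+00) = 35.322364
iter 2: u=1.379692  f(a)=+2.607e-01  f'(a)=-2.108e+00  a ← 35.322364 − (+2.607e-01/-2.108e+00) = 35.446043
iter 3: u=1.374878  f(a)=+1.526e-03  f'(a)=-2.083e+00  a ← 35.446043 − (+1.526e-03/-2.083e+00) = 35.446775
iter 4: u=1.374850  f(a)=+5.297e-08  f'(a)=-2.083e+00  a ← 35.446775 − (+5.297e-08/-2.083e+00) = 35.446775
iter 5: u=1.374850  f(a)=+0.000e+00  f'(a)=-2.083e+00  a ← 35.446775 − (+0.000e+00/-2.083e+00) = 35.446775
converged: |Δa| < 1e-12 after 5 iterations
sag = a·(cosh(S/(2a)) − 1) = 35.446775·(cosh(1.374850) − 1) = 39.121917
T_max/T_min = cosh(S/(2a)) = 2.103681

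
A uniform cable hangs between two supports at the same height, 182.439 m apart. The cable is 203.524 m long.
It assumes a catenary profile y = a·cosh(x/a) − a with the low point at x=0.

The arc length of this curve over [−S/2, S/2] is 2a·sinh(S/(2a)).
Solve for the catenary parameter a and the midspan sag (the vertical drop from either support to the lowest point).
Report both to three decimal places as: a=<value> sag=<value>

a=111.393 sag=39.484

seed: a₀ = √(S³/(24(L−S))) = √(182.439³/(24·21.085)) = 109.542866
iter 1: u=0.832729  f(a)=+7.432e-01  f'(a)=-4.123e-01  a ← 109.542866 − (+7.432e-01/-4.123e-01) = 111.345420
iter 2: u=0.819248  f(a)=+1.874e-02  f'(a)=-3.918e-01  a ← 111.345420 − (+1.874e-02/-3.918e-01) = 111.393261
iter 3: u=0.818896  f(a)=+1.260e-05  f'(a)=-3.912e-01  a ← 111.393261 − (+1.260e-05/-3.912e-01) = 111.393294
iter 4: u=0.818896  f(a)=+5.656e-12  f'(a)=-3.912e-01  a ← 111.393294 − (+5.656e-12/-3.912e-01) = 111.393294
converged: |Δa| < 1e-12 after 4 iterations
sag = a·(cosh(S/(2a)) − 1) = 111.393294·(cosh(0.818896) − 1) = 39.484042
T_max/T_min = cosh(S/(2a)) = 1.354456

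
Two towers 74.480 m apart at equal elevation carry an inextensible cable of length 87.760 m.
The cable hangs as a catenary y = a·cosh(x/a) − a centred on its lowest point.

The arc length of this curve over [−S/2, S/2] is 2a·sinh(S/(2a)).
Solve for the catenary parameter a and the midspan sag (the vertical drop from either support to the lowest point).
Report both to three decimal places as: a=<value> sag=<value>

a=36.930 sag=20.422

seed: a₀ = √(S³/(24(L−S))) = √(74.480³/(24·13.280)) = 36.004339
iter 1: u=1.034320  f(a)=+7.287e-01  f'(a)=-8.197e-01  a ← 36.004339 − (+7.287e-01/-8.197e-01) = 36.893370
iter 2: u=1.009395  f(a)=+2.786e-02  f'(a)=-7.581e-01  a ← 36.893370 − (+2.786e-02/-7.581e-01) = 36.930126
iter 3: u=1.008391  f(a)=+4.433e-05  f'(a)=-7.557e-01  a ← 36.930126 − (+4.433e-05/-7.557e-01) = 36.930185
iter 4: u=1.008389  f(a)=+1.125e-10  f'(a)=-7.557e-01  a ← 36.930185 − (+1.125e-10/-7.557e-01) = 36.930185
iter 5: u=1.008389  f(a)=+0.000e+00  f'(a)=-7.557e-01  a ← 36.930185 − (+0.000e+00/-7.557e-01) = 36.930185
converged: |Δa| < 1e-12 after 5 iterations
sag = a·(cosh(S/(2a)) − 1) = 36.930185·(cosh(1.008389) − 1) = 20.422173
T_max/T_min = cosh(S/(2a)) = 1.552994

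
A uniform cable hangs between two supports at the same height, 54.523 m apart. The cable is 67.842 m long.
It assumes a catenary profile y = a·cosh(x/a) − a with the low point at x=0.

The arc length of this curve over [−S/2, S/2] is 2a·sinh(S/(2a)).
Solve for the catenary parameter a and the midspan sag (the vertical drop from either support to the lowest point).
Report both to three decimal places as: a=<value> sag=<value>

a=23.301 sag=17.852

seed: a₀ = √(S³/(24(L−S))) = √(54.523³/(24·13.319)) = 22.517916
iter 1: u=1.210658  f(a)=+1.011e+00  f'(a)=-1.366e+00  a ← 22.517916 − (+1.011e+00/-1.366e+00) = 23.258090
iter 2: u=1.172130  f(a)=+5.198e-02  f'(a)=-1.229e+00  a ← 23.258090 − (+5.198e-02/-1.229e+00) = 23.300402
iter 3: u=1.170001  f(a)=+1.539e-04  f'(a)=-1.221e+00  a ← 23.300402 − (+1.539e-04/-1.221e+00) = 23.300528
iter 4: u=1.169995  f(a)=+1.359e-09  f'(a)=-1.221e+00  a ← 23.300528 − (+1.359e-09/-1.221e+00) = 23.300528
iter 5: u=1.169995  f(a)=+1.421e-14  f'(a)=-1.221e+00  a ← 23.300528 − (+1.421e-14/-1.221e+00) = 23.300528
converged: |Δa| < 1e-12 after 5 iterations
sag = a·(cosh(S/(2a)) − 1) = 23.300528·(cosh(1.169995) − 1) = 17.852222
T_max/T_min = cosh(S/(2a)) = 1.766172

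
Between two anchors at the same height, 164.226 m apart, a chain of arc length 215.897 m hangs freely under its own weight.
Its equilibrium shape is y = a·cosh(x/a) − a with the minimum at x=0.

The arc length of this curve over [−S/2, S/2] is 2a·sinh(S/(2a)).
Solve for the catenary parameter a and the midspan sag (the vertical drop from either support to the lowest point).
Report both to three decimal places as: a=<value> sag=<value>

seed: a₀ = √(S³/(24(L−S))) = √(164.226³/(24·51.671)) = 59.763197
iter 1: u=1.373973  f(a)=+5.102e+00  f'(a)=-2.078e+00  a ← 59.763197 − (+5.102e+00/-2.078e+00) = 62.218084
iter 2: u=1.319761  f(a)=+3.312e-01  f'(a)=-1.817e+00  a ← 62.218084 − (+3.312e-01/-1.817e+00) = 62.400421
iter 3: u=1.315905  f(a)=+1.610e-03  f'(a)=-1.799e+00  a ← 62.400421 − (+1.610e-03/-1.799e+00) = 62.401316
iter 4: u=1.315886  f(a)=+3.846e-08  f'(a)=-1.799e+00  a ← 62.401316 − (+3.846e-08/-1.799e+00) = 62.401316
iter 5: u=1.315886  f(a)=-5.684e-14  f'(a)=-1.799e+00  a ← 62.401316 − (-5.684e-14/-1.799e+00) = 62.401316
converged: |Δa| < 1e-12 after 5 iterations
sag = a·(cosh(S/(2a)) − 1) = 62.401316·(cosh(1.315886) − 1) = 62.285503
T_max/T_min = cosh(S/(2a)) = 1.998144

a=62.401 sag=62.286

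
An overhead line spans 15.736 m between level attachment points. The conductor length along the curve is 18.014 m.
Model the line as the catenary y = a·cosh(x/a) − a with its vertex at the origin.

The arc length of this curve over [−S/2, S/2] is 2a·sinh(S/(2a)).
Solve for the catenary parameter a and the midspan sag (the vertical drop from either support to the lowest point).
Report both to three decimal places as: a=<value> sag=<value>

seed: a₀ = √(S³/(24(L−S))) = √(15.736³/(24·2.278)) = 8.442266
iter 1: u=0.931977  f(a)=+1.010e-01  f'(a)=-5.880e-01  a ← 8.442266 − (+1.010e-01/-5.880e-01) = 8.614034
iter 2: u=0.913393  f(a)=+3.165e-03  f'(a)=-5.517e-01  a ← 8.614034 − (+3.165e-03/-5.517e-01) = 8.619770
iter 3: u=0.912785  f(a)=+3.330e-06  f'(a)=-5.505e-01  a ← 8.619770 − (+3.330e-06/-5.505e-01) = 8.619776
iter 4: u=0.912785  f(a)=+3.698e-12  f'(a)=-5.505e-01  a ← 8.619776 − (+3.698e-12/-5.505e-01) = 8.619776
converged: |Δa| < 1e-12 after 4 iterations
sag = a·(cosh(S/(2a)) − 1) = 8.619776·(cosh(0.912785) − 1) = 3.847244
T_max/T_min = cosh(S/(2a)) = 1.446328

a=8.620 sag=3.847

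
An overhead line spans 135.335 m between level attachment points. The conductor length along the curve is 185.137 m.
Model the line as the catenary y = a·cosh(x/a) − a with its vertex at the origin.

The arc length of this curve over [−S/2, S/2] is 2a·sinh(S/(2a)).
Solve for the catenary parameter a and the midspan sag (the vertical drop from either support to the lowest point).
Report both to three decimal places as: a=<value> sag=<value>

a=47.866 sag=56.346

seed: a₀ = √(S³/(24(L−S))) = √(135.335³/(24·49.802)) = 45.539282
iter 1: u=1.485915  f(a)=+5.796e+00  f'(a)=-2.710e+00  a ← 45.539282 − (+5.796e+00/-2.710e+00) = 47.678203
iter 2: u=1.419254  f(a)=+4.334e-01  f'(a)=-2.318e+00  a ← 47.678203 − (+4.334e-01/-2.318e+00) = 47.865128
iter 3: u=1.413712  f(a)=+2.856e-03  f'(a)=-2.288e+00  a ← 47.865128 − (+2.856e-03/-2.288e+00) = 47.866376
iter 4: u=1.413675  f(a)=+1.258e-07  f'(a)=-2.288e+00  a ← 47.866376 − (+1.258e-07/-2.288e+00) = 47.866376
iter 5: u=1.413675  f(a)=+0.000e+00  f'(a)=-2.288e+00  a ← 47.866376 − (+0.000e+00/-2.288e+00) = 47.866376
converged: |Δa| < 1e-12 after 5 iterations
sag = a·(cosh(S/(2a)) − 1) = 47.866376·(cosh(1.413675) − 1) = 56.345510
T_max/T_min = cosh(S/(2a)) = 2.177142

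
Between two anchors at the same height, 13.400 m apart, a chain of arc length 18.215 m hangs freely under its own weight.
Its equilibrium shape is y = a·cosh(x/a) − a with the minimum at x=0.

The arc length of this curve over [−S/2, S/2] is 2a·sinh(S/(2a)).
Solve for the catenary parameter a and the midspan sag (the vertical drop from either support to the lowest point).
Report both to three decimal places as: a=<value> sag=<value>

seed: a₀ = √(S³/(24(L−S))) = √(13.400³/(24·4.815)) = 4.563031
iter 1: u=1.468322  f(a)=+5.465e-01  f'(a)=-2.602e+00  a ← 4.563031 − (+5.465e-01/-2.602e+00) = 4.773072
iter 2: u=1.403708  f(a)=+4.000e-02  f'(a)=-2.234e+00  a ← 4.773072 − (+4.000e-02/-2.234e+00) = 4.790979
iter 3: u=1.398462  f(a)=+2.517e-04  f'(a)=-2.206e+00  a ← 4.790979 − (+2.517e-04/-2.206e+00) = 4.791093
iter 4: u=1.398428  f(a)=+1.010e-08  f'(a)=-2.206e+00  a ← 4.791093 − (+1.010e-08/-2.206e+00) = 4.791093
iter 5: u=1.398428  f(a)=+3.553e-15  f'(a)=-2.206e+00  a ← 4.791093 − (+3.553e-15/-2.206e+00) = 4.791093
converged: |Δa| < 1e-12 after 5 iterations
sag = a·(cosh(S/(2a)) − 1) = 4.791093·(cosh(1.398428) − 1) = 5.499734
T_max/T_min = cosh(S/(2a)) = 2.147908

a=4.791 sag=5.500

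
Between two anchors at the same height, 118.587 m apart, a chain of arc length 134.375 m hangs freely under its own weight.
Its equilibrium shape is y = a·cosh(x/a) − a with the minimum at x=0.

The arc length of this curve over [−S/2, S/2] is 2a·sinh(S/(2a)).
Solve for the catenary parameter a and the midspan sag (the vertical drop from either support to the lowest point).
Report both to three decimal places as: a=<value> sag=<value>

a=67.628 sag=27.702

seed: a₀ = √(S³/(24(L−S))) = √(118.587³/(24·15.788)) = 66.341677
iter 1: u=0.893759  f(a)=+6.427e-01  f'(a)=-5.151e-01  a ← 66.341677 − (+6.427e-01/-5.151e-01) = 67.589450
iter 2: u=0.877260  f(a)=+1.858e-02  f'(a)=-4.857e-01  a ← 67.589450 − (+1.858e-02/-4.857e-01) = 67.627706
iter 3: u=0.876763  f(a)=+1.655e-05  f'(a)=-4.848e-01  a ← 67.627706 − (+1.655e-05/-4.848e-01) = 67.627740
iter 4: u=0.876763  f(a)=+1.313e-11  f'(a)=-4.848e-01  a ← 67.627740 − (+1.313e-11/-4.848e-01) = 67.627740
converged: |Δa| < 1e-12 after 4 iterations
sag = a·(cosh(S/(2a)) − 1) = 67.627740·(cosh(0.876763) − 1) = 27.701539
T_max/T_min = cosh(S/(2a)) = 1.409618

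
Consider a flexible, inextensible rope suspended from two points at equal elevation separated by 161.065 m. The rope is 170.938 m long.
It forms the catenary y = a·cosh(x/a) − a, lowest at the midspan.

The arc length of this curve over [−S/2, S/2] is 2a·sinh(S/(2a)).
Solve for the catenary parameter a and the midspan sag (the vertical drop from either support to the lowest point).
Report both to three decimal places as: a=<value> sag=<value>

a=133.996 sag=24.938

seed: a₀ = √(S³/(24(L−S))) = √(161.065³/(24·9.873)) = 132.791897
iter 1: u=0.606456  f(a)=+1.832e-01  f'(a)=-1.542e-01  a ← 132.791897 − (+1.832e-01/-1.542e-01) = 133.979379
iter 2: u=0.601081  f(a)=+2.486e-03  f'(a)=-1.501e-01  a ← 133.979379 − (+2.486e-03/-1.501e-01) = 133.995942
iter 3: u=0.601007  f(a)=+4.719e-07  f'(a)=-1.500e-01  a ← 133.995942 − (+4.719e-07/-1.500e-01) = 133.995945
iter 4: u=0.601007  f(a)=+2.842e-14  f'(a)=-1.500e-01  a ← 133.995945 − (+2.842e-14/-1.500e-01) = 133.995945
converged: |Δa| < 1e-12 after 4 iterations
sag = a·(cosh(S/(2a)) − 1) = 133.995945·(cosh(0.601007) − 1) = 24.937573
T_max/T_min = cosh(S/(2a)) = 1.186107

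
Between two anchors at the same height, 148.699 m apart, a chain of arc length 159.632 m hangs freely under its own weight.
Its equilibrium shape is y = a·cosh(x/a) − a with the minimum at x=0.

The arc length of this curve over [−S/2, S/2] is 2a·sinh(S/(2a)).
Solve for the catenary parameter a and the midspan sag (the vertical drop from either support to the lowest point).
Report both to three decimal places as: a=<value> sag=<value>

seed: a₀ = √(S³/(24(L−S))) = √(148.699³/(24·10.933)) = 111.940380
iter 1: u=0.664188  f(a)=+2.437e-01  f'(a)=-2.041e-01  a ← 111.940380 − (+2.437e-01/-2.041e-01) = 113.134465
iter 2: u=0.657178  f(a)=+3.954e-03  f'(a)=-1.975e-01  a ← 113.134465 − (+3.954e-03/-1.975e-01) = 113.154486
iter 3: u=0.657062  f(a)=+1.079e-06  f'(a)=-1.974e-01  a ← 113.154486 − (+1.079e-06/-1.974e-01) = 113.154491
iter 4: u=0.657062  f(a)=+1.137e-13  f'(a)=-1.974e-01  a ← 113.154491 − (+1.137e-13/-1.974e-01) = 113.154491
converged: |Δa| < 1e-12 after 4 iterations
sag = a·(cosh(S/(2a)) − 1) = 113.154491·(cosh(0.657062) − 1) = 25.317646
T_max/T_min = cosh(S/(2a)) = 1.223744

a=113.154 sag=25.318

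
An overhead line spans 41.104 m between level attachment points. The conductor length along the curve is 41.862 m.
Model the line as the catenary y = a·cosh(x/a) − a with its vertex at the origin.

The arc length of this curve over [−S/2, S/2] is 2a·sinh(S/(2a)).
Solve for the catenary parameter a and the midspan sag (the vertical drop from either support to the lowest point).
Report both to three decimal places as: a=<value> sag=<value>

a=61.956 sag=3.440

seed: a₀ = √(S³/(24(L−S))) = √(41.104³/(24·0.758)) = 61.785406
iter 1: u=0.332635  f(a)=+4.205e-03  f'(a)=-2.481e-02  a ← 61.785406 − (+4.205e-03/-2.481e-02) = 61.954883
iter 2: u=0.331725  f(a)=+1.736e-05  f'(a)=-2.460e-02  a ← 61.954883 − (+1.736e-05/-2.460e-02) = 61.955588
iter 3: u=0.331721  f(a)=+2.988e-10  f'(a)=-2.460e-02  a ← 61.955588 − (+2.988e-10/-2.460e-02) = 61.955588
iter 4: u=0.331721  f(a)=-7.105e-15  f'(a)=-2.460e-02  a ← 61.955588 − (-7.105e-15/-2.460e-02) = 61.955588
converged: |Δa| < 1e-12 after 4 iterations
sag = a·(cosh(S/(2a)) − 1) = 61.955588·(cosh(0.331721) − 1) = 3.440143
T_max/T_min = cosh(S/(2a)) = 1.055526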